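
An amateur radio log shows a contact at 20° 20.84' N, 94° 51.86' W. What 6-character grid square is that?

EL20ni

Add 180° to longitude and 90° to latitude: 85.1357, 110.3473.
Field: 85.1357/20 → 4 → E, 110.3473/10 → 11 → L; chars EL.
Square: 5.1357/2 → 2, 0.3473/1 → 0; chars 20.
Subsquare: 1.1357/0.0833333 → 13 → n, 0.3473/0.0416667 → 8 → i; chars ni.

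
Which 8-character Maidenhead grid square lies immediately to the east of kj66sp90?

KJ66tp00

Longitude extended square 9; +1 → 10, wraps to 0, carry into subsquare.
Longitude subsquare s = 18; +1 → 19 = t.
The latitude characters are unchanged.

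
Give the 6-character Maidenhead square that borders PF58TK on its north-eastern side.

Longitude subsquare t = 19; +1 → 20 = u.
Latitude subsquare k = 10; +1 → 11 = l.

PF58ul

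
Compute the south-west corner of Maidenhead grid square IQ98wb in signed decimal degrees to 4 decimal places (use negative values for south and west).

78.0417, -0.1667

Field I=8, Q=16: +8·20° lon, +16·10° lat → SW at lon -20°, lat 70°.
Square 9, 8: +9·2° lon, +8·1° lat → SW at lon -2°, lat 78°.
Subsquare w=22, b=1: +22·0.0833333° lon, +1·0.0416667° lat → SW at lon -0.166667°, lat 78.0417°.
latitude 78.0417, longitude -0.1667.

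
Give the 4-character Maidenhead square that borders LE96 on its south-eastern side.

Longitude square 9; +1 → 10, wraps to 0, carry into field.
Longitude field L = 11; +1 → 12 = M.
Latitude square 6; −1 → 5.

ME05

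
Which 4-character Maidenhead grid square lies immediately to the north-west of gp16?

GP07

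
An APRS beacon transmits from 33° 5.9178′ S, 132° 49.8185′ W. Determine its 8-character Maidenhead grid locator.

Shift to the Maidenhead origin (180°W, 90°S): lon 47.16969, lat 56.90137.
Field: 47.16969/20 → 2 → C, 56.90137/10 → 5 → F; chars CF.
Square: 7.16969/2 → 3, 6.90137/1 → 6; chars 36.
Subsquare: 1.16969/0.0833333 → 14 → o, 0.90137/0.0416667 → 21 → v; chars ov.
Extended square: 0.00302/0.00833333 → 0, 0.02637/0.00416667 → 6; chars 06.

CF36ov06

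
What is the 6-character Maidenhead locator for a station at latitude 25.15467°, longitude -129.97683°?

Add 180° to longitude and 90° to latitude: 50.0232, 115.1547.
Field (20°×10°, letters A–R): lon ⌊50.0232/20⌋ = 2 → C; lat ⌊115.1547/10⌋ = 11 → L.
Square (2°×1°, digits 0–9): lon ⌊10.0232/2⌋ = 5; lat ⌊5.1547/1⌋ = 5.
Subsquare (5′×2.5′, letters a–x): lon ⌊0.0232/0.0833333⌋ = 0 → a; lat ⌊0.1547/0.0416667⌋ = 3 → d.

CL55ad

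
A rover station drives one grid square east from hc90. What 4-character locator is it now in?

IC00

Longitude square 9; +1 → 10, wraps to 0, carry into field.
Longitude field H = 7; +1 → 8 = I.
The latitude characters are unchanged.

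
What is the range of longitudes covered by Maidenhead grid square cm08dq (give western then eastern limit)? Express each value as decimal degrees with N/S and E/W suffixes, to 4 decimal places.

139.7500° W, 139.6667° W

Field C=2, M=12: +2·20° lon, +12·10° lat → SW at lon -140°, lat 30°.
Square 0, 8: +0·2° lon, +8·1° lat → SW at lon -140°, lat 38°.
Subsquare d=3, q=16: +3·0.0833333° lon, +16·0.0416667° lat → SW at lon -139.75°, lat 38.6667°.
Cell spans 0.0833333° lon × 0.0416667° lat.
west 139.7500° W, east 139.6667° W.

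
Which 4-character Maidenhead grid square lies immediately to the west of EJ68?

EJ58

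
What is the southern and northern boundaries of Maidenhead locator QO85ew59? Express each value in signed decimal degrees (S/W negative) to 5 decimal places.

Field Q=16, O=14: +16·20° lon, +14·10° lat → SW at lon 140°, lat 50°.
Square 8, 5: +8·2° lon, +5·1° lat → SW at lon 156°, lat 55°.
Subsquare e=4, w=22: +4·0.0833333° lon, +22·0.0416667° lat → SW at lon 156.333°, lat 55.9167°.
Extended square 5, 9: +5·0.00833333° lon, +9·0.00416667° lat → SW at lon 156.375°, lat 55.9542°.
Cell spans 0.00833333° lon × 0.00416667° lat.
south 55.95417, north 55.95833.

55.95417, 55.95833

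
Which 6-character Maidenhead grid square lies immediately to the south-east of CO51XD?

Longitude subsquare x = 23; +1 → 24, wraps to 0 = a, carry into square.
Longitude square 5; +1 → 6.
Latitude subsquare d = 3; −1 → 2 = c.

CO61ac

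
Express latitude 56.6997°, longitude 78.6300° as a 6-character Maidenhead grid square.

MO96hq

Add 180° to longitude and 90° to latitude: 258.6300, 146.6997.
Field: 258.6300/20 → 12 → M, 146.6997/10 → 14 → O; chars MO.
Square: 18.6300/2 → 9, 6.6997/1 → 6; chars 96.
Subsquare: 0.6300/0.0833333 → 7 → h, 0.6997/0.0416667 → 16 → q; chars hq.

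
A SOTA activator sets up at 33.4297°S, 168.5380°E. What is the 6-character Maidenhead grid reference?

Shift to the Maidenhead origin (180°W, 90°S): lon 348.5380, lat 56.5703.
Field: lon ⌊348.5380/20⌋ = 17 → R; lat ⌊56.5703/10⌋ = 5 → F.
Square: lon ⌊8.5380/2⌋ = 4; lat ⌊6.5703/1⌋ = 6.
Subsquare: lon ⌊0.5380/0.0833333⌋ = 6 → g; lat ⌊0.5703/0.0416667⌋ = 13 → n.

RF46gn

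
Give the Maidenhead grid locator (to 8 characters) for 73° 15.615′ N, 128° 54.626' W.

CQ53ng02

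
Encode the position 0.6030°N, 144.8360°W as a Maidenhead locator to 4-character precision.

BJ70

Shift to the Maidenhead origin (180°W, 90°S): lon 35.16, lat 90.60.
Field (20°×10°, letters A–R): 35.16/20 → 1 → B, 90.60/10 → 9 → J; chars BJ.
Square (2°×1°, digits 0–9): 15.16/2 → 7, 0.60/1 → 0; chars 70.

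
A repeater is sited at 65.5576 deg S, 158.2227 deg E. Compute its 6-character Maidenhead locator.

Offset from 180°W / 90°S: lon 338.2227°, lat 24.4424°.
Field: lon ⌊338.2227/20⌋ = 16 → Q; lat ⌊24.4424/10⌋ = 2 → C.
Square: lon ⌊18.2227/2⌋ = 9; lat ⌊4.4424/1⌋ = 4.
Subsquare: lon ⌊0.2227/0.0833333⌋ = 2 → c; lat ⌊0.4424/0.0416667⌋ = 10 → k.

QC94ck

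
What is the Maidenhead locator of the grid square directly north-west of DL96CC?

DL96bd

Longitude subsquare c = 2; −1 → 1 = b.
Latitude subsquare c = 2; +1 → 3 = d.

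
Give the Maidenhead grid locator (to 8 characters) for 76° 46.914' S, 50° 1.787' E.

LB53af32

Offset from 180°W / 90°S: lon 230.02978°, lat 13.21810°.
Field: lon ⌊230.02978/20⌋ = 11 → L; lat ⌊13.21810/10⌋ = 1 → B.
Square: lon ⌊10.02978/2⌋ = 5; lat ⌊3.21810/1⌋ = 3.
Subsquare: lon ⌊0.02978/0.0833333⌋ = 0 → a; lat ⌊0.21810/0.0416667⌋ = 5 → f.
Extended square: lon ⌊0.02978/0.00833333⌋ = 3; lat ⌊0.00977/0.00416667⌋ = 2.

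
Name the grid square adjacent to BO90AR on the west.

BO80xr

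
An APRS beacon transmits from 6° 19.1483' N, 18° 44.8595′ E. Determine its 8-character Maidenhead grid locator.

JJ96ih96

Offset from 180°W / 90°S: lon 198.74766°, lat 96.31914°.
Field: 198.74766/20 → 9 → J, 96.31914/10 → 9 → J; chars JJ.
Square: 18.74766/2 → 9, 6.31914/1 → 6; chars 96.
Subsquare: 0.74766/0.0833333 → 8 → i, 0.31914/0.0416667 → 7 → h; chars ih.
Extended square: 0.08099/0.00833333 → 9, 0.02747/0.00416667 → 6; chars 96.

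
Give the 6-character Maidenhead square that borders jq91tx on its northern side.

JQ92ta

Latitude subsquare x = 23; +1 → 24, wraps to 0 = a, carry into square.
Latitude square 1; +1 → 2.
The longitude characters are unchanged.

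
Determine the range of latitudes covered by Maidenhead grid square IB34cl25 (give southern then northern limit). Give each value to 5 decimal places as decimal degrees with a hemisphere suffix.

75.52083° S, 75.51667° S

Field I=8, B=1: +8·20° lon, +1·10° lat → SW at lon -20°, lat -80°.
Square 3, 4: +3·2° lon, +4·1° lat → SW at lon -14°, lat -76°.
Subsquare c=2, l=11: +2·0.0833333° lon, +11·0.0416667° lat → SW at lon -13.8333°, lat -75.5417°.
Extended square 2, 5: +2·0.00833333° lon, +5·0.00416667° lat → SW at lon -13.8167°, lat -75.5208°.
Cell spans 0.00833333° lon × 0.00416667° lat.
south 75.52083° S, north 75.51667° S.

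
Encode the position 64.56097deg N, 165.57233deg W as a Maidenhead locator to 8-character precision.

Shift to the Maidenhead origin (180°W, 90°S): lon 14.42767, lat 154.56097.
Field: 14.42767/20 → 0 → A, 154.56097/10 → 15 → P; chars AP.
Square: 14.42767/2 → 7, 4.56097/1 → 4; chars 74.
Subsquare: 0.42767/0.0833333 → 5 → f, 0.56097/0.0416667 → 13 → n; chars fn.
Extended square: 0.01100/0.00833333 → 1, 0.01930/0.00416667 → 4; chars 14.

AP74fn14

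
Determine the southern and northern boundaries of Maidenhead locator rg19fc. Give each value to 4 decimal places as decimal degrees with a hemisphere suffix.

20.9167° S, 20.8750° S

Field R=17, G=6: +17·20° lon, +6·10° lat → SW at lon 160°, lat -30°.
Square 1, 9: +1·2° lon, +9·1° lat → SW at lon 162°, lat -21°.
Subsquare f=5, c=2: +5·0.0833333° lon, +2·0.0416667° lat → SW at lon 162.417°, lat -20.9167°.
Cell spans 0.0833333° lon × 0.0416667° lat.
south 20.9167° S, north 20.8750° S.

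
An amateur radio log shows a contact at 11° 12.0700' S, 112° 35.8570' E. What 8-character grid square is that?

Shift to the Maidenhead origin (180°W, 90°S): lon 292.59762, lat 78.79883.
Field: 292.59762/20 → 14 → O, 78.79883/10 → 7 → H; chars OH.
Square: 12.59762/2 → 6, 8.79883/1 → 8; chars 68.
Subsquare: 0.59762/0.0833333 → 7 → h, 0.79883/0.0416667 → 19 → t; chars ht.
Extended square: 0.01428/0.00833333 → 1, 0.00717/0.00416667 → 1; chars 11.

OH68ht11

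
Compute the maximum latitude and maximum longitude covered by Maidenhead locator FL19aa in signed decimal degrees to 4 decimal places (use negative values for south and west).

Field F=5, L=11: +5·20° lon, +11·10° lat → SW at lon -80°, lat 20°.
Square 1, 9: +1·2° lon, +9·1° lat → SW at lon -78°, lat 29°.
Subsquare a=0, a=0: +0·0.0833333° lon, +0·0.0416667° lat → SW at lon -78°, lat 29°.
Cell spans 0.0833333° lon × 0.0416667° lat. NE corner is SW corner plus one full cell.
latitude 29.0417, longitude -77.9167.

29.0417, -77.9167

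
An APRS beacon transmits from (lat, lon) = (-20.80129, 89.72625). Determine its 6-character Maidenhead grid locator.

Shift to the Maidenhead origin (180°W, 90°S): lon 269.7262, lat 69.1987.
Field: lon ⌊269.7262/20⌋ = 13 → N; lat ⌊69.1987/10⌋ = 6 → G.
Square: lon ⌊9.7262/2⌋ = 4; lat ⌊9.1987/1⌋ = 9.
Subsquare: lon ⌊1.7262/0.0833333⌋ = 20 → u; lat ⌊0.1987/0.0416667⌋ = 4 → e.

NG49ue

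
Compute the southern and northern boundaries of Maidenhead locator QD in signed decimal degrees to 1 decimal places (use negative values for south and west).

-60.0, -50.0

Field Q=16, D=3: +16·20° lon, +3·10° lat → SW at lon 140°, lat -60°.
Cell spans 20° lon × 10° lat.
south -60.0, north -50.0.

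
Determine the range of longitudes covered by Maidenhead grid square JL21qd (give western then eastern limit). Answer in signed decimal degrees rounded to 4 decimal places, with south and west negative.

5.3333, 5.4167

Field J=9, L=11: +9·20° lon, +11·10° lat → SW at lon 0°, lat 20°.
Square 2, 1: +2·2° lon, +1·1° lat → SW at lon 4°, lat 21°.
Subsquare q=16, d=3: +16·0.0833333° lon, +3·0.0416667° lat → SW at lon 5.33333°, lat 21.125°.
Cell spans 0.0833333° lon × 0.0416667° lat.
west 5.3333, east 5.4167.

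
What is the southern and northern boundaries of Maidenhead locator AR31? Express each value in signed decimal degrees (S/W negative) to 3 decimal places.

81.000, 82.000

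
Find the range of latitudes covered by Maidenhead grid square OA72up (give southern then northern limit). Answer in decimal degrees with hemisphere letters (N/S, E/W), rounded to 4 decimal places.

Field O=14, A=0: +14·20° lon, +0·10° lat → SW at lon 100°, lat -90°.
Square 7, 2: +7·2° lon, +2·1° lat → SW at lon 114°, lat -88°.
Subsquare u=20, p=15: +20·0.0833333° lon, +15·0.0416667° lat → SW at lon 115.667°, lat -87.375°.
Cell spans 0.0833333° lon × 0.0416667° lat.
south 87.3750° S, north 87.3333° S.

87.3750° S, 87.3333° S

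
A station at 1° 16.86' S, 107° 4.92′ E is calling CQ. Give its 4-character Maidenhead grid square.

OI38

Offset from 180°W / 90°S: lon 287.08°, lat 88.72°.
Field: 287.08/20 → 14 → O, 88.72/10 → 8 → I; chars OI.
Square: 7.08/2 → 3, 8.72/1 → 8; chars 38.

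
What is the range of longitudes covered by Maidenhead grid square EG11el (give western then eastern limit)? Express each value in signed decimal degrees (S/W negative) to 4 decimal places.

-97.6667, -97.5833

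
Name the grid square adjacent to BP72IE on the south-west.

Longitude subsquare i = 8; −1 → 7 = h.
Latitude subsquare e = 4; −1 → 3 = d.

BP72hd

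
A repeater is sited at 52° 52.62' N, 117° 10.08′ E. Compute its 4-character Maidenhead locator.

OO82

Shift to the Maidenhead origin (180°W, 90°S): lon 297.17, lat 142.88.
Field: lon ⌊297.17/20⌋ = 14 → O; lat ⌊142.88/10⌋ = 14 → O.
Square: lon ⌊17.17/2⌋ = 8; lat ⌊2.88/1⌋ = 2.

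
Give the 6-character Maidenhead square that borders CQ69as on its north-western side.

Longitude subsquare a = 0; −1 → -1, wraps to 23 = x, carry into square.
Longitude square 6; −1 → 5.
Latitude subsquare s = 18; +1 → 19 = t.

CQ59xt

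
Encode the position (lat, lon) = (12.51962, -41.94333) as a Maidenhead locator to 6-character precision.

GK92am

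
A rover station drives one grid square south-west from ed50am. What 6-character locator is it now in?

Longitude subsquare a = 0; −1 → -1, wraps to 23 = x, carry into square.
Longitude square 5; −1 → 4.
Latitude subsquare m = 12; −1 → 11 = l.

ED40xl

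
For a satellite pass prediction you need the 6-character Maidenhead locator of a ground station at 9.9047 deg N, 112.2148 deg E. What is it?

OJ69cv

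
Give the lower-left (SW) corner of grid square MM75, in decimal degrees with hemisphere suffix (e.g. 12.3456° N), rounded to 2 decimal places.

Field M=12, M=12: +12·20° lon, +12·10° lat → SW at lon 60°, lat 30°.
Square 7, 5: +7·2° lon, +5·1° lat → SW at lon 74°, lat 35°.
latitude 35.00° N, longitude 74.00° E.

35.00° N, 74.00° E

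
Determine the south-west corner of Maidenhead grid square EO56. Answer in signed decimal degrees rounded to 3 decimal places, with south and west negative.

Field E=4, O=14: +4·20° lon, +14·10° lat → SW at lon -100°, lat 50°.
Square 5, 6: +5·2° lon, +6·1° lat → SW at lon -90°, lat 56°.
latitude 56.000, longitude -90.000.

56.000, -90.000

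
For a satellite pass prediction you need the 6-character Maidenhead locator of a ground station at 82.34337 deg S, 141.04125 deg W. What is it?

BA97lp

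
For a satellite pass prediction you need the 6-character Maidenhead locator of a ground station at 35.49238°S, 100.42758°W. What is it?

DF94sm

Offset from 180°W / 90°S: lon 79.5724°, lat 54.5076°.
Field: 79.5724/20 → 3 → D, 54.5076/10 → 5 → F; chars DF.
Square: 19.5724/2 → 9, 4.5076/1 → 4; chars 94.
Subsquare: 1.5724/0.0833333 → 18 → s, 0.5076/0.0416667 → 12 → m; chars sm.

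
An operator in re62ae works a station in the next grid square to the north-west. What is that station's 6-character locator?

RE52xf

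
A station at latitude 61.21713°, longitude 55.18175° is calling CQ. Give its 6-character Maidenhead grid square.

Add 180° to longitude and 90° to latitude: 235.1817, 151.2171.
Field (20°×10°, letters A–R): lon ⌊235.1817/20⌋ = 11 → L; lat ⌊151.2171/10⌋ = 15 → P.
Square (2°×1°, digits 0–9): lon ⌊15.1817/2⌋ = 7; lat ⌊1.2171/1⌋ = 1.
Subsquare (5′×2.5′, letters a–x): lon ⌊1.1817/0.0833333⌋ = 14 → o; lat ⌊0.2171/0.0416667⌋ = 5 → f.

LP71of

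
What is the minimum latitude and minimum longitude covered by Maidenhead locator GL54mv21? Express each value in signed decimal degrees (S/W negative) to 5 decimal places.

24.87917, -48.98333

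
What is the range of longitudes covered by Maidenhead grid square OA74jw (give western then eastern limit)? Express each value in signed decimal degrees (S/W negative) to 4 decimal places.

114.7500, 114.8333

Field O=14, A=0: +14·20° lon, +0·10° lat → SW at lon 100°, lat -90°.
Square 7, 4: +7·2° lon, +4·1° lat → SW at lon 114°, lat -86°.
Subsquare j=9, w=22: +9·0.0833333° lon, +22·0.0416667° lat → SW at lon 114.75°, lat -85.0833°.
Cell spans 0.0833333° lon × 0.0416667° lat.
west 114.7500, east 114.8333.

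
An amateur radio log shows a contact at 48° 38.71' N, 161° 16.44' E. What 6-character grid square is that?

RN08pp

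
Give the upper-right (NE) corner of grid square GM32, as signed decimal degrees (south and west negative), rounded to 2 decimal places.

Field G=6, M=12: +6·20° lon, +12·10° lat → SW at lon -60°, lat 30°.
Square 3, 2: +3·2° lon, +2·1° lat → SW at lon -54°, lat 32°.
Cell spans 2° lon × 1° lat. NE corner is SW corner plus one full cell.
latitude 33.00, longitude -52.00.

33.00, -52.00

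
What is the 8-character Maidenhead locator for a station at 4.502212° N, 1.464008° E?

JJ04rm50

Add 180° to longitude and 90° to latitude: 181.46401, 94.50221.
Field: lon ⌊181.46401/20⌋ = 9 → J; lat ⌊94.50221/10⌋ = 9 → J.
Square: lon ⌊1.46401/2⌋ = 0; lat ⌊4.50221/1⌋ = 4.
Subsquare: lon ⌊1.46401/0.0833333⌋ = 17 → r; lat ⌊0.50221/0.0416667⌋ = 12 → m.
Extended square: lon ⌊0.04734/0.00833333⌋ = 5; lat ⌊0.00221/0.00416667⌋ = 0.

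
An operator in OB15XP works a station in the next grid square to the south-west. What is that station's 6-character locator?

Longitude subsquare x = 23; −1 → 22 = w.
Latitude subsquare p = 15; −1 → 14 = o.

OB15wo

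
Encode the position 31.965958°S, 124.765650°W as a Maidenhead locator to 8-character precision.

CF78oa88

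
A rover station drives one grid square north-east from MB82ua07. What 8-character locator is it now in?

Longitude extended square 0; +1 → 1.
Latitude extended square 7; +1 → 8.

MB82ua18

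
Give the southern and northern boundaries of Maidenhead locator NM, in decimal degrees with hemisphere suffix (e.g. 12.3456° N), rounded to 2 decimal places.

30.00° N, 40.00° N

Field N=13, M=12: +13·20° lon, +12·10° lat → SW at lon 80°, lat 30°.
Cell spans 20° lon × 10° lat.
south 30.00° N, north 40.00° N.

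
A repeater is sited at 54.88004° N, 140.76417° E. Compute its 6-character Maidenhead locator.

QO04jv

Shift to the Maidenhead origin (180°W, 90°S): lon 320.7642, lat 144.8800.
Field (20°×10°, letters A–R): lon ⌊320.7642/20⌋ = 16 → Q; lat ⌊144.8800/10⌋ = 14 → O.
Square (2°×1°, digits 0–9): lon ⌊0.7642/2⌋ = 0; lat ⌊4.8800/1⌋ = 4.
Subsquare (5′×2.5′, letters a–x): lon ⌊0.7642/0.0833333⌋ = 9 → j; lat ⌊0.8800/0.0416667⌋ = 21 → v.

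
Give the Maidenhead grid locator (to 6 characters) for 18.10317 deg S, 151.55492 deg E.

QH51sv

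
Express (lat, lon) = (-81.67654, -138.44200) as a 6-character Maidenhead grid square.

CA08sh

Shift to the Maidenhead origin (180°W, 90°S): lon 41.5580, lat 8.3235.
Field: lon ⌊41.5580/20⌋ = 2 → C; lat ⌊8.3235/10⌋ = 0 → A.
Square: lon ⌊1.5580/2⌋ = 0; lat ⌊8.3235/1⌋ = 8.
Subsquare: lon ⌊1.5580/0.0833333⌋ = 18 → s; lat ⌊0.3235/0.0416667⌋ = 7 → h.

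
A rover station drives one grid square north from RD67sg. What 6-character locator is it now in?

Latitude subsquare g = 6; +1 → 7 = h.
The longitude characters are unchanged.

RD67sh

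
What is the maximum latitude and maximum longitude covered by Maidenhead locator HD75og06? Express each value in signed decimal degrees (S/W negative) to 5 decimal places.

Field H=7, D=3: +7·20° lon, +3·10° lat → SW at lon -40°, lat -60°.
Square 7, 5: +7·2° lon, +5·1° lat → SW at lon -26°, lat -55°.
Subsquare o=14, g=6: +14·0.0833333° lon, +6·0.0416667° lat → SW at lon -24.8333°, lat -54.75°.
Extended square 0, 6: +0·0.00833333° lon, +6·0.00416667° lat → SW at lon -24.8333°, lat -54.725°.
Cell spans 0.00833333° lon × 0.00416667° lat. NE corner is SW corner plus one full cell.
latitude -54.72083, longitude -24.82500.

-54.72083, -24.82500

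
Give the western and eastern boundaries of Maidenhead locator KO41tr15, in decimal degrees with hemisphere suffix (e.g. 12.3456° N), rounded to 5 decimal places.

Field K=10, O=14: +10·20° lon, +14·10° lat → SW at lon 20°, lat 50°.
Square 4, 1: +4·2° lon, +1·1° lat → SW at lon 28°, lat 51°.
Subsquare t=19, r=17: +19·0.0833333° lon, +17·0.0416667° lat → SW at lon 29.5833°, lat 51.7083°.
Extended square 1, 5: +1·0.00833333° lon, +5·0.00416667° lat → SW at lon 29.5917°, lat 51.7292°.
Cell spans 0.00833333° lon × 0.00416667° lat.
west 29.59167° E, east 29.60000° E.

29.59167° E, 29.60000° E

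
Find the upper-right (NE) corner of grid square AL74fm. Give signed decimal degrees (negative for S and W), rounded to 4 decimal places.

24.5417, -165.5000

Field A=0, L=11: +0·20° lon, +11·10° lat → SW at lon -180°, lat 20°.
Square 7, 4: +7·2° lon, +4·1° lat → SW at lon -166°, lat 24°.
Subsquare f=5, m=12: +5·0.0833333° lon, +12·0.0416667° lat → SW at lon -165.583°, lat 24.5°.
Cell spans 0.0833333° lon × 0.0416667° lat. NE corner is SW corner plus one full cell.
latitude 24.5417, longitude -165.5000.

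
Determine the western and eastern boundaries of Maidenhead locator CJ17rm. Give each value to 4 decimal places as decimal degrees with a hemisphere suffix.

136.5833° W, 136.5000° W

Field C=2, J=9: +2·20° lon, +9·10° lat → SW at lon -140°, lat 0°.
Square 1, 7: +1·2° lon, +7·1° lat → SW at lon -138°, lat 7°.
Subsquare r=17, m=12: +17·0.0833333° lon, +12·0.0416667° lat → SW at lon -136.583°, lat 7.5°.
Cell spans 0.0833333° lon × 0.0416667° lat.
west 136.5833° W, east 136.5000° W.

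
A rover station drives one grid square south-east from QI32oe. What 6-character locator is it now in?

Longitude subsquare o = 14; +1 → 15 = p.
Latitude subsquare e = 4; −1 → 3 = d.

QI32pd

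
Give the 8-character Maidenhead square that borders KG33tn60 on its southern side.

KG33tm69

Latitude extended square 0; −1 → -1, wraps to 9, carry into subsquare.
Latitude subsquare n = 13; −1 → 12 = m.
The longitude characters are unchanged.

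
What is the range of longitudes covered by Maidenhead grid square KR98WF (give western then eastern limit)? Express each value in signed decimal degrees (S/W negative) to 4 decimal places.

39.8333, 39.9167

Field K=10, R=17: +10·20° lon, +17·10° lat → SW at lon 20°, lat 80°.
Square 9, 8: +9·2° lon, +8·1° lat → SW at lon 38°, lat 88°.
Subsquare w=22, f=5: +22·0.0833333° lon, +5·0.0416667° lat → SW at lon 39.8333°, lat 88.2083°.
Cell spans 0.0833333° lon × 0.0416667° lat.
west 39.8333, east 39.9167.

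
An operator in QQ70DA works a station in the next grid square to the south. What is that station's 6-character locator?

QP79dx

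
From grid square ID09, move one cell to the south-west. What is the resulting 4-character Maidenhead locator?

HD98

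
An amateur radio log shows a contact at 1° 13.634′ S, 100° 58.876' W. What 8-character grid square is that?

Shift to the Maidenhead origin (180°W, 90°S): lon 79.01873, lat 88.77277.
Field: lon ⌊79.01873/20⌋ = 3 → D; lat ⌊88.77277/10⌋ = 8 → I.
Square: lon ⌊19.01873/2⌋ = 9; lat ⌊8.77277/1⌋ = 8.
Subsquare: lon ⌊1.01873/0.0833333⌋ = 12 → m; lat ⌊0.77277/0.0416667⌋ = 18 → s.
Extended square: lon ⌊0.01873/0.00833333⌋ = 2; lat ⌊0.02277/0.00416667⌋ = 5.

DI98ms25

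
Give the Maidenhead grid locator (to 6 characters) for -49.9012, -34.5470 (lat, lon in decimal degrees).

Shift to the Maidenhead origin (180°W, 90°S): lon 145.4530, lat 40.0988.
Field: 145.4530/20 → 7 → H, 40.0988/10 → 4 → E; chars HE.
Square: 5.4530/2 → 2, 0.0988/1 → 0; chars 20.
Subsquare: 1.4530/0.0833333 → 17 → r, 0.0988/0.0416667 → 2 → c; chars rc.

HE20rc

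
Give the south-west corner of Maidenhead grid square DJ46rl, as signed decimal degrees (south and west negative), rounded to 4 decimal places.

Field D=3, J=9: +3·20° lon, +9·10° lat → SW at lon -120°, lat 0°.
Square 4, 6: +4·2° lon, +6·1° lat → SW at lon -112°, lat 6°.
Subsquare r=17, l=11: +17·0.0833333° lon, +11·0.0416667° lat → SW at lon -110.583°, lat 6.45833°.
latitude 6.4583, longitude -110.5833.

6.4583, -110.5833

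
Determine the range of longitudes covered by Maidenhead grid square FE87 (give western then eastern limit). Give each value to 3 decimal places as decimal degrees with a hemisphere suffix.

Field F=5, E=4: +5·20° lon, +4·10° lat → SW at lon -80°, lat -50°.
Square 8, 7: +8·2° lon, +7·1° lat → SW at lon -64°, lat -43°.
Cell spans 2° lon × 1° lat.
west 64.000° W, east 62.000° W.

64.000° W, 62.000° W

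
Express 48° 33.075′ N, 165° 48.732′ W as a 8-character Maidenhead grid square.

Add 180° to longitude and 90° to latitude: 14.18780, 138.55125.
Field (20°×10°, letters A–R): 14.18780/20 → 0 → A, 138.55125/10 → 13 → N; chars AN.
Square (2°×1°, digits 0–9): 14.18780/2 → 7, 8.55125/1 → 8; chars 78.
Subsquare (5′×2.5′, letters a–x): 0.18780/0.0833333 → 2 → c, 0.55125/0.0416667 → 13 → n; chars cn.
Extended square (30″×15″, digits 0–9): 0.02113/0.00833333 → 2, 0.00958/0.00416667 → 2; chars 22.

AN78cn22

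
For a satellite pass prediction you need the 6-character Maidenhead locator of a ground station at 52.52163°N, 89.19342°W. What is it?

Offset from 180°W / 90°S: lon 90.8066°, lat 142.5216°.
Field: lon ⌊90.8066/20⌋ = 4 → E; lat ⌊142.5216/10⌋ = 14 → O.
Square: lon ⌊10.8066/2⌋ = 5; lat ⌊2.5216/1⌋ = 2.
Subsquare: lon ⌊0.8066/0.0833333⌋ = 9 → j; lat ⌊0.5216/0.0416667⌋ = 12 → m.

EO52jm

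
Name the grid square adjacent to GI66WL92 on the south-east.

Longitude extended square 9; +1 → 10, wraps to 0, carry into subsquare.
Longitude subsquare w = 22; +1 → 23 = x.
Latitude extended square 2; −1 → 1.

GI66xl01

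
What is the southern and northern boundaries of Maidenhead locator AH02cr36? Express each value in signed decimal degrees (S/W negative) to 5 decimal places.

-17.26667, -17.26250

Field A=0, H=7: +0·20° lon, +7·10° lat → SW at lon -180°, lat -20°.
Square 0, 2: +0·2° lon, +2·1° lat → SW at lon -180°, lat -18°.
Subsquare c=2, r=17: +2·0.0833333° lon, +17·0.0416667° lat → SW at lon -179.833°, lat -17.2917°.
Extended square 3, 6: +3·0.00833333° lon, +6·0.00416667° lat → SW at lon -179.808°, lat -17.2667°.
Cell spans 0.00833333° lon × 0.00416667° lat.
south -17.26667, north -17.26250.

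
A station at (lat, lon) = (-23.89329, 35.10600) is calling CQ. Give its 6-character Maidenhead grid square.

KG76nc

Offset from 180°W / 90°S: lon 215.1060°, lat 66.1067°.
Field (20°×10°, letters A–R): lon ⌊215.1060/20⌋ = 10 → K; lat ⌊66.1067/10⌋ = 6 → G.
Square (2°×1°, digits 0–9): lon ⌊15.1060/2⌋ = 7; lat ⌊6.1067/1⌋ = 6.
Subsquare (5′×2.5′, letters a–x): lon ⌊1.1060/0.0833333⌋ = 13 → n; lat ⌊0.1067/0.0416667⌋ = 2 → c.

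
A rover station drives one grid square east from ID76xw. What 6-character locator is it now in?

ID86aw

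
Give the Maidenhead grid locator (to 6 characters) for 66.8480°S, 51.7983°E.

Offset from 180°W / 90°S: lon 231.7983°, lat 23.1520°.
Field: lon ⌊231.7983/20⌋ = 11 → L; lat ⌊23.1520/10⌋ = 2 → C.
Square: lon ⌊11.7983/2⌋ = 5; lat ⌊3.1520/1⌋ = 3.
Subsquare: lon ⌊1.7983/0.0833333⌋ = 21 → v; lat ⌊0.1520/0.0416667⌋ = 3 → d.

LC53vd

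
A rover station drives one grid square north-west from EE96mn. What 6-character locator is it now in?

EE96lo

Longitude subsquare m = 12; −1 → 11 = l.
Latitude subsquare n = 13; +1 → 14 = o.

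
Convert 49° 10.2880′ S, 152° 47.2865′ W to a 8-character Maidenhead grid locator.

BE30ot58

Shift to the Maidenhead origin (180°W, 90°S): lon 27.21189, lat 40.82853.
Field: lon ⌊27.21189/20⌋ = 1 → B; lat ⌊40.82853/10⌋ = 4 → E.
Square: lon ⌊7.21189/2⌋ = 3; lat ⌊0.82853/1⌋ = 0.
Subsquare: lon ⌊1.21189/0.0833333⌋ = 14 → o; lat ⌊0.82853/0.0416667⌋ = 19 → t.
Extended square: lon ⌊0.04523/0.00833333⌋ = 5; lat ⌊0.03687/0.00416667⌋ = 8.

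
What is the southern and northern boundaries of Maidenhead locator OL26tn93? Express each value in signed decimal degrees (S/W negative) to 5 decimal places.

26.55417, 26.55833

Field O=14, L=11: +14·20° lon, +11·10° lat → SW at lon 100°, lat 20°.
Square 2, 6: +2·2° lon, +6·1° lat → SW at lon 104°, lat 26°.
Subsquare t=19, n=13: +19·0.0833333° lon, +13·0.0416667° lat → SW at lon 105.583°, lat 26.5417°.
Extended square 9, 3: +9·0.00833333° lon, +3·0.00416667° lat → SW at lon 105.658°, lat 26.5542°.
Cell spans 0.00833333° lon × 0.00416667° lat.
south 26.55417, north 26.55833.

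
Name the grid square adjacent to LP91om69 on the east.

Longitude extended square 6; +1 → 7.
The latitude characters are unchanged.

LP91om79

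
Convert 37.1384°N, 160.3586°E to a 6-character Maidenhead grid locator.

RM07ed

Offset from 180°W / 90°S: lon 340.3586°, lat 127.1384°.
Field: lon ⌊340.3586/20⌋ = 17 → R; lat ⌊127.1384/10⌋ = 12 → M.
Square: lon ⌊0.3586/2⌋ = 0; lat ⌊7.1384/1⌋ = 7.
Subsquare: lon ⌊0.3586/0.0833333⌋ = 4 → e; lat ⌊0.1384/0.0416667⌋ = 3 → d.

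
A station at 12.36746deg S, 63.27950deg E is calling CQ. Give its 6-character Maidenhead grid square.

MH17pp

Add 180° to longitude and 90° to latitude: 243.2795, 77.6325.
Field: 243.2795/20 → 12 → M, 77.6325/10 → 7 → H; chars MH.
Square: 3.2795/2 → 1, 7.6325/1 → 7; chars 17.
Subsquare: 1.2795/0.0833333 → 15 → p, 0.6325/0.0416667 → 15 → p; chars pp.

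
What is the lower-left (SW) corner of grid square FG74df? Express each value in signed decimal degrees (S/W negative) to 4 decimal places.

Field F=5, G=6: +5·20° lon, +6·10° lat → SW at lon -80°, lat -30°.
Square 7, 4: +7·2° lon, +4·1° lat → SW at lon -66°, lat -26°.
Subsquare d=3, f=5: +3·0.0833333° lon, +5·0.0416667° lat → SW at lon -65.75°, lat -25.7917°.
latitude -25.7917, longitude -65.7500.

-25.7917, -65.7500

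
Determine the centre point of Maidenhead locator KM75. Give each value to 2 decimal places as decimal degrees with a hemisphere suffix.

35.50° N, 35.00° E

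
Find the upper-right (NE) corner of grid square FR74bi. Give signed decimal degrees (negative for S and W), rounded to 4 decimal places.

84.3750, -65.8333

Field F=5, R=17: +5·20° lon, +17·10° lat → SW at lon -80°, lat 80°.
Square 7, 4: +7·2° lon, +4·1° lat → SW at lon -66°, lat 84°.
Subsquare b=1, i=8: +1·0.0833333° lon, +8·0.0416667° lat → SW at lon -65.9167°, lat 84.3333°.
Cell spans 0.0833333° lon × 0.0416667° lat. NE corner is SW corner plus one full cell.
latitude 84.3750, longitude -65.8333.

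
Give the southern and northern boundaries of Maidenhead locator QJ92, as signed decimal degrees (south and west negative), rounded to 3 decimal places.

2.000, 3.000

Field Q=16, J=9: +16·20° lon, +9·10° lat → SW at lon 140°, lat 0°.
Square 9, 2: +9·2° lon, +2·1° lat → SW at lon 158°, lat 2°.
Cell spans 2° lon × 1° lat.
south 2.000, north 3.000.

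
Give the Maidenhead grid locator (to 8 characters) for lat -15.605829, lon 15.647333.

Add 180° to longitude and 90° to latitude: 195.64733, 74.39417.
Field: 195.64733/20 → 9 → J, 74.39417/10 → 7 → H; chars JH.
Square: 15.64733/2 → 7, 4.39417/1 → 4; chars 74.
Subsquare: 1.64733/0.0833333 → 19 → t, 0.39417/0.0416667 → 9 → j; chars tj.
Extended square: 0.06400/0.00833333 → 7, 0.01917/0.00416667 → 4; chars 74.

JH74tj74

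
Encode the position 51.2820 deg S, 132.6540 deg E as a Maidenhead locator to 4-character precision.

PD68

Shift to the Maidenhead origin (180°W, 90°S): lon 312.65, lat 38.72.
Field: 312.65/20 → 15 → P, 38.72/10 → 3 → D; chars PD.
Square: 12.65/2 → 6, 8.72/1 → 8; chars 68.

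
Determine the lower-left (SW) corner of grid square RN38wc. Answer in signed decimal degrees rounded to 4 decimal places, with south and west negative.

48.0833, 167.8333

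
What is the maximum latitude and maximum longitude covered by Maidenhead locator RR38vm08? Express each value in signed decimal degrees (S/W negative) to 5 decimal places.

88.53750, 167.75833

Field R=17, R=17: +17·20° lon, +17·10° lat → SW at lon 160°, lat 80°.
Square 3, 8: +3·2° lon, +8·1° lat → SW at lon 166°, lat 88°.
Subsquare v=21, m=12: +21·0.0833333° lon, +12·0.0416667° lat → SW at lon 167.75°, lat 88.5°.
Extended square 0, 8: +0·0.00833333° lon, +8·0.00416667° lat → SW at lon 167.75°, lat 88.5333°.
Cell spans 0.00833333° lon × 0.00416667° lat. NE corner is SW corner plus one full cell.
latitude 88.53750, longitude 167.75833.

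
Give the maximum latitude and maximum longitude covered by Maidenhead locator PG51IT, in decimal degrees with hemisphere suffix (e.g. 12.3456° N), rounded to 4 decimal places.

28.1667° S, 130.7500° E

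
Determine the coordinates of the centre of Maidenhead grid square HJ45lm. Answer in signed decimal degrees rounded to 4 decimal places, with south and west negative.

5.5208, -31.0417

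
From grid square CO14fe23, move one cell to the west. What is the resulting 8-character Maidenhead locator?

CO14fe13

Longitude extended square 2; −1 → 1.
The latitude characters are unchanged.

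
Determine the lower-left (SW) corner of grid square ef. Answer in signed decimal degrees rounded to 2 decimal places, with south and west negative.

-40.00, -100.00

Field E=4, F=5: +4·20° lon, +5·10° lat → SW at lon -100°, lat -40°.
latitude -40.00, longitude -100.00.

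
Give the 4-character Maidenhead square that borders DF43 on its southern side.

DF42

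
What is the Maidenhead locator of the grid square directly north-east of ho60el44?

Longitude extended square 4; +1 → 5.
Latitude extended square 4; +1 → 5.

HO60el55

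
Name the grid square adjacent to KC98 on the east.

LC08

Longitude square 9; +1 → 10, wraps to 0, carry into field.
Longitude field K = 10; +1 → 11 = L.
The latitude characters are unchanged.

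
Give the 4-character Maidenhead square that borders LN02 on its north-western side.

KN93

Longitude square 0; −1 → -1, wraps to 9, carry into field.
Longitude field L = 11; −1 → 10 = K.
Latitude square 2; +1 → 3.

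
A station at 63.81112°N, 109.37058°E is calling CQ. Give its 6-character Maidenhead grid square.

OP43qt

Offset from 180°W / 90°S: lon 289.3706°, lat 153.8111°.
Field: lon ⌊289.3706/20⌋ = 14 → O; lat ⌊153.8111/10⌋ = 15 → P.
Square: lon ⌊9.3706/2⌋ = 4; lat ⌊3.8111/1⌋ = 3.
Subsquare: lon ⌊1.3706/0.0833333⌋ = 16 → q; lat ⌊0.8111/0.0416667⌋ = 19 → t.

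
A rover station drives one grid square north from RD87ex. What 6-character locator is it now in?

RD88ea

Latitude subsquare x = 23; +1 → 24, wraps to 0 = a, carry into square.
Latitude square 7; +1 → 8.
The longitude characters are unchanged.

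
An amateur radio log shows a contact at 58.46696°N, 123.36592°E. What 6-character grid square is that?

PO18ql

Shift to the Maidenhead origin (180°W, 90°S): lon 303.3659, lat 148.4670.
Field: lon ⌊303.3659/20⌋ = 15 → P; lat ⌊148.4670/10⌋ = 14 → O.
Square: lon ⌊3.3659/2⌋ = 1; lat ⌊8.4670/1⌋ = 8.
Subsquare: lon ⌊1.3659/0.0833333⌋ = 16 → q; lat ⌊0.4670/0.0416667⌋ = 11 → l.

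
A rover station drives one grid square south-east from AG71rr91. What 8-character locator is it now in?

AG71sr00

Longitude extended square 9; +1 → 10, wraps to 0, carry into subsquare.
Longitude subsquare r = 17; +1 → 18 = s.
Latitude extended square 1; −1 → 0.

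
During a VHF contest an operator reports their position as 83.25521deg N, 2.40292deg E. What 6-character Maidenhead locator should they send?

JR13eg

Shift to the Maidenhead origin (180°W, 90°S): lon 182.4029, lat 173.2552.
Field: lon ⌊182.4029/20⌋ = 9 → J; lat ⌊173.2552/10⌋ = 17 → R.
Square: lon ⌊2.4029/2⌋ = 1; lat ⌊3.2552/1⌋ = 3.
Subsquare: lon ⌊0.4029/0.0833333⌋ = 4 → e; lat ⌊0.2552/0.0416667⌋ = 6 → g.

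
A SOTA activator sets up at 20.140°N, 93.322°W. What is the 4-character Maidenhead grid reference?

EL30

Shift to the Maidenhead origin (180°W, 90°S): lon 86.68, lat 110.14.
Field: lon ⌊86.68/20⌋ = 4 → E; lat ⌊110.14/10⌋ = 11 → L.
Square: lon ⌊6.68/2⌋ = 3; lat ⌊0.14/1⌋ = 0.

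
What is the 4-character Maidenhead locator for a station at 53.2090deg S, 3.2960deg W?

ID86

Add 180° to longitude and 90° to latitude: 176.70, 36.79.
Field: 176.70/20 → 8 → I, 36.79/10 → 3 → D; chars ID.
Square: 16.70/2 → 8, 6.79/1 → 6; chars 86.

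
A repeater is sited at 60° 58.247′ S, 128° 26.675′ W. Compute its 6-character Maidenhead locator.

Offset from 180°W / 90°S: lon 51.5554°, lat 29.0292°.
Field: lon ⌊51.5554/20⌋ = 2 → C; lat ⌊29.0292/10⌋ = 2 → C.
Square: lon ⌊11.5554/2⌋ = 5; lat ⌊9.0292/1⌋ = 9.
Subsquare: lon ⌊1.5554/0.0833333⌋ = 18 → s; lat ⌊0.0292/0.0416667⌋ = 0 → a.

CC59sa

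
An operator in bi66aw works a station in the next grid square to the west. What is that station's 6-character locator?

BI56xw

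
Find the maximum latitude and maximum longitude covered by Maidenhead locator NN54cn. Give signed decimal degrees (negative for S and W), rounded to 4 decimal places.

44.5833, 90.2500

Field N=13, N=13: +13·20° lon, +13·10° lat → SW at lon 80°, lat 40°.
Square 5, 4: +5·2° lon, +4·1° lat → SW at lon 90°, lat 44°.
Subsquare c=2, n=13: +2·0.0833333° lon, +13·0.0416667° lat → SW at lon 90.1667°, lat 44.5417°.
Cell spans 0.0833333° lon × 0.0416667° lat. NE corner is SW corner plus one full cell.
latitude 44.5833, longitude 90.2500.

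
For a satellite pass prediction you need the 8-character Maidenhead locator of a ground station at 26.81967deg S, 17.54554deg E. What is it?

JG83se53

Shift to the Maidenhead origin (180°W, 90°S): lon 197.54554, lat 63.18033.
Field: lon ⌊197.54554/20⌋ = 9 → J; lat ⌊63.18033/10⌋ = 6 → G.
Square: lon ⌊17.54554/2⌋ = 8; lat ⌊3.18033/1⌋ = 3.
Subsquare: lon ⌊1.54554/0.0833333⌋ = 18 → s; lat ⌊0.18033/0.0416667⌋ = 4 → e.
Extended square: lon ⌊0.04554/0.00833333⌋ = 5; lat ⌊0.01366/0.00416667⌋ = 3.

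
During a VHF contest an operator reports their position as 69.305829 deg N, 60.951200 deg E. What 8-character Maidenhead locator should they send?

Shift to the Maidenhead origin (180°W, 90°S): lon 240.95120, lat 159.30583.
Field: lon ⌊240.95120/20⌋ = 12 → M; lat ⌊159.30583/10⌋ = 15 → P.
Square: lon ⌊0.95120/2⌋ = 0; lat ⌊9.30583/1⌋ = 9.
Subsquare: lon ⌊0.95120/0.0833333⌋ = 11 → l; lat ⌊0.30583/0.0416667⌋ = 7 → h.
Extended square: lon ⌊0.03453/0.00833333⌋ = 4; lat ⌊0.01416/0.00416667⌋ = 3.

MP09lh43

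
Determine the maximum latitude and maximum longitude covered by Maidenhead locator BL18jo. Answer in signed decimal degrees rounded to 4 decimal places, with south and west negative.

Field B=1, L=11: +1·20° lon, +11·10° lat → SW at lon -160°, lat 20°.
Square 1, 8: +1·2° lon, +8·1° lat → SW at lon -158°, lat 28°.
Subsquare j=9, o=14: +9·0.0833333° lon, +14·0.0416667° lat → SW at lon -157.25°, lat 28.5833°.
Cell spans 0.0833333° lon × 0.0416667° lat. NE corner is SW corner plus one full cell.
latitude 28.6250, longitude -157.1667.

28.6250, -157.1667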